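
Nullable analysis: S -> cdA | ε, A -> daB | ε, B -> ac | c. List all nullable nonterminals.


A nonterminal is nullable iff some alternative derives ε (directly, or every symbol in it is nullable)
Nullable: {A, S}


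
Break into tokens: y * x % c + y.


Scan left to right, longest-match per lexeme
Tokens: ID(y), OP(*), ID(x), OP(%), ID(c), OP(+), ID(y)


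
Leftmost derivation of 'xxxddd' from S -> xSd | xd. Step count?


Derivation: S => xSd => xxSdd => xxxddd
Steps: 3


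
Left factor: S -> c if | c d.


Common prefix: 'c'
Factored: S -> c S', S' -> if | d


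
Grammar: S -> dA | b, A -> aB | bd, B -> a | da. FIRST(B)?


Per alternative of B: FIRST(a) = {a}; FIRST(da) = {d}
FIRST(B) = {a, d}


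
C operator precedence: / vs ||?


'/' is multiplicative (level 10); '||' is logical OR (level 1)
Higher level binds tighter
'/' has higher precedence than '||'


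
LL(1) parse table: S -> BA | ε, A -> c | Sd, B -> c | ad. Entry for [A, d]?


For [A, d]: 'd' ∈ FIRST(Sd)
Entry: A -> Sd


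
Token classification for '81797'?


Pattern: digits only
Type: INTEGER_LITERAL


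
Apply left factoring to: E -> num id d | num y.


Common prefix: 'num'
Factored: E -> num E', E' -> id d | y


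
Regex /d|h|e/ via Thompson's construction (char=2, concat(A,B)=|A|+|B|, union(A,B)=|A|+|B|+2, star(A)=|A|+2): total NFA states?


Syntax tree has 3 char leaf(s), 2 union(s), 0 star(s)
chars contribute 3×2 = 6; each union adds +2; each star adds +2
Total: 6 + 4 + 0 = 10 states


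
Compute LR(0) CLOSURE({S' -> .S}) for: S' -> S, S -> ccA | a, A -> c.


Start: S' -> .S
For each item with dot before a nonterminal B, add B -> .γ for every B-production
Closure: [S' -> .S, S -> .ccA, S -> .a]


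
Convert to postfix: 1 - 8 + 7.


Left to right (same or higher precedence on left)
Postfix: 1 8 - 7 +


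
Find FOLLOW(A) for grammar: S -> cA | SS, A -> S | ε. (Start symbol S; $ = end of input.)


$ ∈ FOLLOW(S). For each A -> αBβ: add FIRST(β)\{ε} to FOLLOW(B); if β nullable, add FOLLOW(A).
FOLLOW(A) = {$, c}


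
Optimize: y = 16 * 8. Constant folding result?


16 * 8 = 128 at compile time
Optimized: y = 128


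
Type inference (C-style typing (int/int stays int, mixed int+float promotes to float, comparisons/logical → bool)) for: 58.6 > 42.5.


Operand types: float > float
Rule: comparison yields bool
Result type: bool


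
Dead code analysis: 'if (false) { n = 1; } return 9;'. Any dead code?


condition is constant false, so the whole block is unreachable
Dead: 'if (false) { n = 1; }'


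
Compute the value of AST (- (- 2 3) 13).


Evaluate inner: (- 2 3) = -1
Evaluate root: (- -1 13) = -14
Result: -14


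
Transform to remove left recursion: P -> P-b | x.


Left-recursive alternatives: P-b; non-recursive: x
Introduce P': P -> xP', P' -> -bP' | ε


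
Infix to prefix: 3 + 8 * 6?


'*' binds tighter: tree is (+ 3 (* 8 6))
Prefix: + 3 * 8 6


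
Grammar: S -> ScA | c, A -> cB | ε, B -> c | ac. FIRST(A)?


Per alternative of A: FIRST(cB) = {c}; FIRST(ε) = {ε}
FIRST(A) = {c, ε}


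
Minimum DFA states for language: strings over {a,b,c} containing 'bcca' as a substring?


KMP-style automaton: 4 progress states + 1 absorbing accept = 5
Minimal DFA: 5 states


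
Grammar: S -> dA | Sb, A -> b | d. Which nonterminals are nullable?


A nonterminal is nullable iff some alternative derives ε (directly, or every symbol in it is nullable)
Nullable: {}


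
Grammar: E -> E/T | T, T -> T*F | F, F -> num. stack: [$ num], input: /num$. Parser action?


'num' on top is the handle for F -> num
Action: reduce (F -> num)


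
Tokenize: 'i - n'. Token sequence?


Scan left to right, longest-match per lexeme
Tokens: ID(i), OP(-), ID(n)


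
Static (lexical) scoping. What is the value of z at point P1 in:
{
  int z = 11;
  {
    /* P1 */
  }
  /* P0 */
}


P1's block does not declare z; resolves to the enclosing declaration at depth 0
z = 11


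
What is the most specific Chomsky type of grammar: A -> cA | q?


Right-linear: every RHS is a terminal or a terminal followed by one nonterminal
Classification: Type 3 (Regular)


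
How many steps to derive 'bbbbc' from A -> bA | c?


Derivation: A => bA => bbA => bbbA => bbbbA => bbbbc
Steps: 5


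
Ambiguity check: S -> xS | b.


right-linear, alternatives start with distinct terminals 'x' vs 'b': unique leftmost derivation
Unambiguous


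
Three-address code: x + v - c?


Break into single-operator statements:
t1 = x + v
t2 = t1 - c


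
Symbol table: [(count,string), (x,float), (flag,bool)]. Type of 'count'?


Lookup 'count' → type string


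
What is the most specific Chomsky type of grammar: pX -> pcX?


LHS has context (more than one symbol) and |LHS| ≤ |RHS|
Classification: Type 1 (Context-Sensitive)


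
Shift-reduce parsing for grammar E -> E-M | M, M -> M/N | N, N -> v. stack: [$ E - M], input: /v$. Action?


'/' can extend M; shift to build M -> M/N
Action: shift


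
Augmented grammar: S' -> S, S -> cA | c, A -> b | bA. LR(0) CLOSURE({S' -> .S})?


Start: S' -> .S
For each item with dot before a nonterminal B, add B -> .γ for every B-production
Closure: [S' -> .S, S -> .cA, S -> .c]


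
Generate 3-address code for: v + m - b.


Break into single-operator statements:
t1 = v + m
t2 = t1 - b


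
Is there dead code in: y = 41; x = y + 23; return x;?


y is read by x's definition; x is returned
No dead code


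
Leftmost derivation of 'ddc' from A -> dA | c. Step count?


Derivation: A => dA => ddA => ddc
Steps: 3


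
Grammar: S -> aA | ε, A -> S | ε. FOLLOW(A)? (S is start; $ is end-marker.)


$ ∈ FOLLOW(S). For each A -> αBβ: add FIRST(β)\{ε} to FOLLOW(B); if β nullable, add FOLLOW(A).
FOLLOW(A) = {$}


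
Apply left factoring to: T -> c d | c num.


Common prefix: 'c'
Factored: T -> c T', T' -> d | num


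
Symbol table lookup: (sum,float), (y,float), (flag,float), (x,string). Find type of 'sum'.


Lookup 'sum' → type float


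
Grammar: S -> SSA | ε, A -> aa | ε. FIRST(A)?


Per alternative of A: FIRST(aa) = {a}; FIRST(ε) = {ε}
FIRST(A) = {a, ε}


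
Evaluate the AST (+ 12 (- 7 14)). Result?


Evaluate inner: (- 7 14) = -7
Evaluate root: (+ 12 -7) = 5
Result: 5


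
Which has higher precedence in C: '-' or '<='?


'-' is additive (level 9); '<=' is relational (level 7)
Higher level binds tighter
'-' has higher precedence than '<='


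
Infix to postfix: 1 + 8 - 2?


Left to right (same or higher precedence on left)
Postfix: 1 8 + 2 -


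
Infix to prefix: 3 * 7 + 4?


left-to-right (same/higher precedence on left): tree is (+ (* 3 7) 4)
Prefix: + * 3 7 4


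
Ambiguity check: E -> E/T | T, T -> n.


precedence layered via separate nonterminal T: deterministic
Unambiguous


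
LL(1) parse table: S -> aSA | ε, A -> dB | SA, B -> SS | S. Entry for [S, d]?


For [S, d]: ε is nullable and 'd' ∈ FOLLOW(S)
Entry: S -> ε


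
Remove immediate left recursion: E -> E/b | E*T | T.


Left-recursive alternatives: E/b, E*T; non-recursive: T
Introduce E': E -> TE', E' -> /bE' | *TE' | ε


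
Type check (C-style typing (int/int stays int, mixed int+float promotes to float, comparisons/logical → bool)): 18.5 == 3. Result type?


Operand types: float == int
Rule: comparison yields bool
Result type: bool


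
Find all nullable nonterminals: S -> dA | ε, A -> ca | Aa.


A nonterminal is nullable iff some alternative derives ε (directly, or every symbol in it is nullable)
Nullable: {S}


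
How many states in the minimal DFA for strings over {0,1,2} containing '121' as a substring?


KMP-style automaton: 3 progress states + 1 absorbing accept = 4
Minimal DFA: 4 states


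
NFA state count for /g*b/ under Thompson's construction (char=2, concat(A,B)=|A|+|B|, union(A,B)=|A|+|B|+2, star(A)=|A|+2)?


Syntax tree has 2 char leaf(s), 0 union(s), 1 star(s)
chars contribute 2×2 = 4; each union adds +2; each star adds +2
Total: 4 + 0 + 2 = 6 states


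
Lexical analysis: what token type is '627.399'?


Pattern: digits with a decimal point
Type: FLOAT_LITERAL


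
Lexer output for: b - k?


Scan left to right, longest-match per lexeme
Tokens: ID(b), OP(-), ID(k)


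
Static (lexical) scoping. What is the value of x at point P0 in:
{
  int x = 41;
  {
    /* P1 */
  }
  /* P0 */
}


x declared in the same block as P0
x = 41


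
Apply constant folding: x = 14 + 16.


14 + 16 = 30 at compile time
Optimized: x = 30


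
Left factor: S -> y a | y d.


Common prefix: 'y'
Factored: S -> y S', S' -> a | d


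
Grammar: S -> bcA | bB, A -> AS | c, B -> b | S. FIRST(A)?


Per alternative of A: FIRST(AS) = {c}; FIRST(c) = {c}
FIRST(A) = {c}


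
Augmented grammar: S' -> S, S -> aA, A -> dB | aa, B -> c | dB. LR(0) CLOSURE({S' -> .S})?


Start: S' -> .S
For each item with dot before a nonterminal B, add B -> .γ for every B-production
Closure: [S' -> .S, S -> .aA]


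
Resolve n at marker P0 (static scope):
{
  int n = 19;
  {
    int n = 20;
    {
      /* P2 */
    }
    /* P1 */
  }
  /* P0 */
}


n declared in the same block as P0
n = 19


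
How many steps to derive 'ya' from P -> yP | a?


Derivation: P => yP => ya
Steps: 2


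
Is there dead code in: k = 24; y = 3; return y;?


k is assigned but never read
Dead: 'k = 24'


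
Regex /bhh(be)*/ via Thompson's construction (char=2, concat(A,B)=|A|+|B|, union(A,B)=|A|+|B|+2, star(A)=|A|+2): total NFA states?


Syntax tree has 5 char leaf(s), 0 union(s), 1 star(s)
chars contribute 5×2 = 10; each union adds +2; each star adds +2
Total: 10 + 0 + 2 = 12 states


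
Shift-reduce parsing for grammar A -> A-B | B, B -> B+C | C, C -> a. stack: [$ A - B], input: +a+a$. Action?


'+' can extend B; shift to build B -> B+C
Action: shift


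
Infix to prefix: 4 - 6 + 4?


left-to-right (same/higher precedence on left): tree is (+ (- 4 6) 4)
Prefix: + - 4 6 4


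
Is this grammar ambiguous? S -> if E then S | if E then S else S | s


dangling else: 'if E then if E then s else s' parses two ways
Ambiguous


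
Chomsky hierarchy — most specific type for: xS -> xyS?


LHS has context (more than one symbol) and |LHS| ≤ |RHS|
Classification: Type 1 (Context-Sensitive)


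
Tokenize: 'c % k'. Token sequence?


Scan left to right, longest-match per lexeme
Tokens: ID(c), OP(%), ID(k)


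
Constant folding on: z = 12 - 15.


12 - 15 = -3 at compile time
Optimized: z = -3


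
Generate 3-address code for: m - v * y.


Break into single-operator statements:
t1 = v * y
t2 = m - t1


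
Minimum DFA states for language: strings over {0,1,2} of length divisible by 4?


Track length mod 4: states 0..3, accept at 0
Minimal DFA: 4 states


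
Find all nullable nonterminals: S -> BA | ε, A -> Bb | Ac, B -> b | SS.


A nonterminal is nullable iff some alternative derives ε (directly, or every symbol in it is nullable)
Nullable: {B, S}


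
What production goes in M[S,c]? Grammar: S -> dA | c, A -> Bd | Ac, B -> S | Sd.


For [S, c]: 'c' ∈ FIRST(c)
Entry: S -> c


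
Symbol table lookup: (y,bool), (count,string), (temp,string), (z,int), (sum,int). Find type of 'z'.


Lookup 'z' → type int


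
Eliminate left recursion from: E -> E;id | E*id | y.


Left-recursive alternatives: E;id, E*id; non-recursive: y
Introduce E': E -> yE', E' -> ;idE' | *idE' | ε


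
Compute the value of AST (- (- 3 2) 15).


Evaluate inner: (- 3 2) = 1
Evaluate root: (- 1 15) = -14
Result: -14


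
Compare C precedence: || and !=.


'!=' is equality (level 6); '||' is logical OR (level 1)
Higher level binds tighter
'!=' has higher precedence than '||'


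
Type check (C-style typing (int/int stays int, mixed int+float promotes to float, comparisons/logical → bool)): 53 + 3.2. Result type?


Operand types: int + float
Rule: mixed int/float promotes to float; int/int stays int
Result type: float


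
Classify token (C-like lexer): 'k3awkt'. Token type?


Pattern: letter/underscore followed by alphanumerics, not a keyword
Type: IDENTIFIER


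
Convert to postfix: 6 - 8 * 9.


* has higher precedence, evaluate 8*9 first
Postfix: 6 8 9 * -


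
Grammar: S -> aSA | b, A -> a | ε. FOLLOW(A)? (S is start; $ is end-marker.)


$ ∈ FOLLOW(S). For each A -> αBβ: add FIRST(β)\{ε} to FOLLOW(B); if β nullable, add FOLLOW(A).
FOLLOW(A) = {$, a}


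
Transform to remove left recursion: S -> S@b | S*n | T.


Left-recursive alternatives: S@b, S*n; non-recursive: T
Introduce S': S -> TS', S' -> @bS' | *nS' | ε


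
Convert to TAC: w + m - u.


Break into single-operator statements:
t1 = w + m
t2 = t1 - u


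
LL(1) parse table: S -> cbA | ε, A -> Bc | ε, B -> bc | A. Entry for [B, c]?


For [B, c]: 'c' ∈ FIRST(A)
Entry: B -> A


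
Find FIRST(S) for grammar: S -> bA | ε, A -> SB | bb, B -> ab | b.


Per alternative of S: FIRST(bA) = {b}; FIRST(ε) = {ε}
FIRST(S) = {b, ε}


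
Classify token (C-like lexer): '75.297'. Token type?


Pattern: digits with a decimal point
Type: FLOAT_LITERAL


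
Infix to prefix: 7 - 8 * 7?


'*' binds tighter: tree is (- 7 (* 8 7))
Prefix: - 7 * 8 7


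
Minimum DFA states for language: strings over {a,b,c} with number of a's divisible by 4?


Track (count of a) mod 4: states 0..3, accept at 0
Minimal DFA: 4 states


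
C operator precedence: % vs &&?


'%' is multiplicative (level 10); '&&' is logical AND (level 2)
Higher level binds tighter
'%' has higher precedence than '&&'


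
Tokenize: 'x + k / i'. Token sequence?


Scan left to right, longest-match per lexeme
Tokens: ID(x), OP(+), ID(k), OP(/), ID(i)


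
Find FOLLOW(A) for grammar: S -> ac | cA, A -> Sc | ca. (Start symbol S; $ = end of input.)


$ ∈ FOLLOW(S). For each A -> αBβ: add FIRST(β)\{ε} to FOLLOW(B); if β nullable, add FOLLOW(A).
FOLLOW(A) = {$, c}


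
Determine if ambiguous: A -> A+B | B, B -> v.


precedence layered via separate nonterminal B: deterministic
Unambiguous


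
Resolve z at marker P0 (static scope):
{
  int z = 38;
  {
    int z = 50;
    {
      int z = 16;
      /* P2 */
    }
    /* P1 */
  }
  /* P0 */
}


z declared in the same block as P0
z = 38


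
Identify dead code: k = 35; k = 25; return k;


first assignment to k is overwritten before any read
Dead: 'k = 35'


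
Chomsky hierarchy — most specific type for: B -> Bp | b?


Left-linear: every RHS is a terminal or one nonterminal followed by a terminal
Classification: Type 3 (Regular)


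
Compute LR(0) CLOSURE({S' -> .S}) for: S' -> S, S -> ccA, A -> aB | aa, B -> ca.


Start: S' -> .S
For each item with dot before a nonterminal B, add B -> .γ for every B-production
Closure: [S' -> .S, S -> .ccA]


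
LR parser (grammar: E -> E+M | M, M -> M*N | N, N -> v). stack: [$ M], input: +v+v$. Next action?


lookahead ∉ {*} so M won't extend; reduce E -> M
Action: reduce (E -> M)


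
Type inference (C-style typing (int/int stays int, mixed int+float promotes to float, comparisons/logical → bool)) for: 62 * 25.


Operand types: int * int
Rule: mixed int/float promotes to float; int/int stays int
Result type: int


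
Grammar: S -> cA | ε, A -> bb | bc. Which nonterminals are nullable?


A nonterminal is nullable iff some alternative derives ε (directly, or every symbol in it is nullable)
Nullable: {S}


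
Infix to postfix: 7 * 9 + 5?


Left to right (same or higher precedence on left)
Postfix: 7 9 * 5 +


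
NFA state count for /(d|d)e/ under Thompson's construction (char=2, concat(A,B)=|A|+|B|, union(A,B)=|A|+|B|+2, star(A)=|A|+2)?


Syntax tree has 3 char leaf(s), 1 union(s), 0 star(s)
chars contribute 3×2 = 6; each union adds +2; each star adds +2
Total: 6 + 2 + 0 = 8 states


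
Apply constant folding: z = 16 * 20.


16 * 20 = 320 at compile time
Optimized: z = 320


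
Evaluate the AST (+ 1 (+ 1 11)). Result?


Evaluate inner: (+ 1 11) = 12
Evaluate root: (+ 1 12) = 13
Result: 13


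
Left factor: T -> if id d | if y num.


Common prefix: 'if'
Factored: T -> if T', T' -> id d | y num


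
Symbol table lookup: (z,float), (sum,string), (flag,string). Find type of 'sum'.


Lookup 'sum' → type string


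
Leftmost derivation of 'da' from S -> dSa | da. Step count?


Derivation: S => da
Steps: 1


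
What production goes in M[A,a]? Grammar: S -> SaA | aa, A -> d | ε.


For [A, a]: ε is nullable and 'a' ∈ FOLLOW(A)
Entry: A -> ε


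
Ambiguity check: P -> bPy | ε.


balanced b^n…y^n: each string has a unique parse
Unambiguous


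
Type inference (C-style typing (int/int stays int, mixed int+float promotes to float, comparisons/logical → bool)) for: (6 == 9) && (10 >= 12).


Operand types: bool && bool
Rule: logical operators take bool operands and yield bool
Result type: bool


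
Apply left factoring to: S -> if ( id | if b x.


Common prefix: 'if'
Factored: S -> if S', S' -> ( id | b x


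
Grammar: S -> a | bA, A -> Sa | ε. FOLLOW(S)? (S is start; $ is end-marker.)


$ ∈ FOLLOW(S). For each A -> αBβ: add FIRST(β)\{ε} to FOLLOW(B); if β nullable, add FOLLOW(A).
FOLLOW(S) = {$, a}


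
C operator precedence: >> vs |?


'>>' is shift (level 8); '|' is bitwise OR (level 3)
Higher level binds tighter
'>>' has higher precedence than '|'


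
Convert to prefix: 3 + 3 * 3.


'*' binds tighter: tree is (+ 3 (* 3 3))
Prefix: + 3 * 3 3


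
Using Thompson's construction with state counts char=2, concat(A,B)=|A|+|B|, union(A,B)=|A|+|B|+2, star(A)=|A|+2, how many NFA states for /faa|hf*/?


Syntax tree has 5 char leaf(s), 1 union(s), 1 star(s)
chars contribute 5×2 = 10; each union adds +2; each star adds +2
Total: 10 + 2 + 2 = 14 states


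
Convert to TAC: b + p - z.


Break into single-operator statements:
t1 = b + p
t2 = t1 - z


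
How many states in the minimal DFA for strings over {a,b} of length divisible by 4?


Track length mod 4: states 0..3, accept at 0
Minimal DFA: 4 states


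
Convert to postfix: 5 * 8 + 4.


Left to right (same or higher precedence on left)
Postfix: 5 8 * 4 +


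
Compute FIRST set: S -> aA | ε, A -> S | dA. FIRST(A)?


Per alternative of A: FIRST(S) = {a, ε}; FIRST(dA) = {d}
FIRST(A) = {a, d, ε}


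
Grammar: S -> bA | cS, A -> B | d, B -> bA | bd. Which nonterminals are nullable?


A nonterminal is nullable iff some alternative derives ε (directly, or every symbol in it is nullable)
Nullable: {}


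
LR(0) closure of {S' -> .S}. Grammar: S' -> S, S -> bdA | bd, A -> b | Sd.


Start: S' -> .S
For each item with dot before a nonterminal B, add B -> .γ for every B-production
Closure: [S' -> .S, S -> .bdA, S -> .bd]


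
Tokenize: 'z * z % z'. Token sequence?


Scan left to right, longest-match per lexeme
Tokens: ID(z), OP(*), ID(z), OP(%), ID(z)


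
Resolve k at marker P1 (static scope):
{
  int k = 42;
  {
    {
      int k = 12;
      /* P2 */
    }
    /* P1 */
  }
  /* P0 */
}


P1's block does not declare k; resolves to the enclosing declaration at depth 0
k = 42


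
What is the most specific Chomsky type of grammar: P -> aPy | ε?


Single nonterminal LHS, but a^n y^n is not regular
Classification: Type 2 (Context-Free)


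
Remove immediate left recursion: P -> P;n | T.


Left-recursive alternatives: P;n; non-recursive: T
Introduce P': P -> TP', P' -> ;nP' | ε


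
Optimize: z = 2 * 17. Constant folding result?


2 * 17 = 34 at compile time
Optimized: z = 34


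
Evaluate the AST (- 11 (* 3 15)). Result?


Evaluate inner: (* 3 15) = 45
Evaluate root: (- 11 45) = -34
Result: -34


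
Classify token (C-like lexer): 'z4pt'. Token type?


Pattern: letter/underscore followed by alphanumerics, not a keyword
Type: IDENTIFIER


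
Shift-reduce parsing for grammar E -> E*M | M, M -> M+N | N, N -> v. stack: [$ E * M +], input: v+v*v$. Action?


no handle; shift 'v'
Action: shift


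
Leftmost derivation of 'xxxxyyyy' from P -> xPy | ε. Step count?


Derivation: P => xPy => xxPyy => xxxPyyy => xxxxPyyyy => xxxxyyyy
Steps: 5


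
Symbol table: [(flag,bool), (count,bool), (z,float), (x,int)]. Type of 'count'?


Lookup 'count' → type bool


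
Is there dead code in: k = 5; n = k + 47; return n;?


k is read by n's definition; n is returned
No dead code


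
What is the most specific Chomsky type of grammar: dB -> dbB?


LHS has context (more than one symbol) and |LHS| ≤ |RHS|
Classification: Type 1 (Context-Sensitive)


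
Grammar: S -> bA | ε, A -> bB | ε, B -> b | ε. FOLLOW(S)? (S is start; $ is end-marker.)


$ ∈ FOLLOW(S). For each A -> αBβ: add FIRST(β)\{ε} to FOLLOW(B); if β nullable, add FOLLOW(A).
FOLLOW(S) = {$}


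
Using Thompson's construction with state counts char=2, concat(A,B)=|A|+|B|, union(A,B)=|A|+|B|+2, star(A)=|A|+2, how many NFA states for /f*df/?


Syntax tree has 3 char leaf(s), 0 union(s), 1 star(s)
chars contribute 3×2 = 6; each union adds +2; each star adds +2
Total: 6 + 0 + 2 = 8 states


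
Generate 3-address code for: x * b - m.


Break into single-operator statements:
t1 = x * b
t2 = t1 - m


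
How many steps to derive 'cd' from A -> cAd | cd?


Derivation: A => cd
Steps: 1


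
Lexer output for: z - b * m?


Scan left to right, longest-match per lexeme
Tokens: ID(z), OP(-), ID(b), OP(*), ID(m)


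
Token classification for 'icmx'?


Pattern: letter/underscore followed by alphanumerics, not a keyword
Type: IDENTIFIER


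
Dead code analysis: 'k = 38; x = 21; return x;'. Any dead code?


k is assigned but never read
Dead: 'k = 38'


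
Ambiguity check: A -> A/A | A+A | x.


'x/x+x' has two parse trees (no precedence encoded between / and +)
Ambiguous


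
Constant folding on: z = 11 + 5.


11 + 5 = 16 at compile time
Optimized: z = 16


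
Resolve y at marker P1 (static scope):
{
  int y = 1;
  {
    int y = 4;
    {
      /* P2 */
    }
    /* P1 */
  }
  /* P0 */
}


y declared in the same block as P1
y = 4


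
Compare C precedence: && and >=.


'>=' is relational (level 7); '&&' is logical AND (level 2)
Higher level binds tighter
'>=' has higher precedence than '&&'


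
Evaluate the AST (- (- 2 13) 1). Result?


Evaluate inner: (- 2 13) = -11
Evaluate root: (- -11 1) = -12
Result: -12


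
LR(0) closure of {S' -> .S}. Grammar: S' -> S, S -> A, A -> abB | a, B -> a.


Start: S' -> .S
For each item with dot before a nonterminal B, add B -> .γ for every B-production
Closure: [S' -> .S, S -> .A, A -> .abB, A -> .a]


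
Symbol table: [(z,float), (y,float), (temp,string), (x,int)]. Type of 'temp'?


Lookup 'temp' → type string


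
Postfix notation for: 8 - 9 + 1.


Left to right (same or higher precedence on left)
Postfix: 8 9 - 1 +


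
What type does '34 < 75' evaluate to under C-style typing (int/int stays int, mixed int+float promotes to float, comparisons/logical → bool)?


Operand types: int < int
Rule: comparison yields bool
Result type: bool


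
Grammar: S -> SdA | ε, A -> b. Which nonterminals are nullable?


A nonterminal is nullable iff some alternative derives ε (directly, or every symbol in it is nullable)
Nullable: {S}


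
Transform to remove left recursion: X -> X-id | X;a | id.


Left-recursive alternatives: X-id, X;a; non-recursive: id
Introduce X': X -> idX', X' -> -idX' | ;aX' | ε


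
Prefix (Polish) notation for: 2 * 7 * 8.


left-to-right (same/higher precedence on left): tree is (* (* 2 7) 8)
Prefix: * * 2 7 8


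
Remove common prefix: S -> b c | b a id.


Common prefix: 'b'
Factored: S -> b S', S' -> c | a id


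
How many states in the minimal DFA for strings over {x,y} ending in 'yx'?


Track the longest suffix of input matching a prefix of 'yx': 3 classes (prefixes of length 0..2)
Minimal DFA: 3 states


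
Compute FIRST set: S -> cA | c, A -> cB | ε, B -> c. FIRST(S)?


Per alternative of S: FIRST(cA) = {c}; FIRST(c) = {c}
FIRST(S) = {c}


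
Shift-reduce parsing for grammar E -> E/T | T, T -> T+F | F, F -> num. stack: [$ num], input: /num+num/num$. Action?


'num' on top is the handle for F -> num
Action: reduce (F -> num)


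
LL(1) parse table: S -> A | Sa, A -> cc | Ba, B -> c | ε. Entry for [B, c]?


For [B, c]: 'c' ∈ FIRST(c)
Entry: B -> c


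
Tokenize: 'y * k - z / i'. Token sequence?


Scan left to right, longest-match per lexeme
Tokens: ID(y), OP(*), ID(k), OP(-), ID(z), OP(/), ID(i)


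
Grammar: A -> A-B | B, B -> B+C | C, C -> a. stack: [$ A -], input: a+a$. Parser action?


no handle ('A-' is not any RHS); shift 'a'
Action: shift


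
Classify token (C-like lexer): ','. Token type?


Pattern: delimiter/punctuation
Type: PUNCTUATION


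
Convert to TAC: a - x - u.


Break into single-operator statements:
t1 = a - x
t2 = t1 - u


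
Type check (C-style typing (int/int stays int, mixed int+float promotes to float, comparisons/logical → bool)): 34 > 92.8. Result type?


Operand types: int > float
Rule: comparison yields bool
Result type: bool


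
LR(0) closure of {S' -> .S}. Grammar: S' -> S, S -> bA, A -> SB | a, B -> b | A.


Start: S' -> .S
For each item with dot before a nonterminal B, add B -> .γ for every B-production
Closure: [S' -> .S, S -> .bA]


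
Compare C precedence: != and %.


'%' is multiplicative (level 10); '!=' is equality (level 6)
Higher level binds tighter
'%' has higher precedence than '!='


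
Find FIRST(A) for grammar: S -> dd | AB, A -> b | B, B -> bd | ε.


Per alternative of A: FIRST(b) = {b}; FIRST(B) = {b, ε}
FIRST(A) = {b, ε}


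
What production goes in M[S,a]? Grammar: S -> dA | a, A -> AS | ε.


For [S, a]: 'a' ∈ FIRST(a)
Entry: S -> a


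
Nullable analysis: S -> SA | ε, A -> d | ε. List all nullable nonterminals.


A nonterminal is nullable iff some alternative derives ε (directly, or every symbol in it is nullable)
Nullable: {A, S}


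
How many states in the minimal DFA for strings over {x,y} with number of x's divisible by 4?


Track (count of x) mod 4: states 0..3, accept at 0
Minimal DFA: 4 states


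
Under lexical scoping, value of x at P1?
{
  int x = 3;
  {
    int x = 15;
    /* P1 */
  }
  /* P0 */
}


x declared in the same block as P1
x = 15


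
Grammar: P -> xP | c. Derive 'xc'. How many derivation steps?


Derivation: P => xP => xc
Steps: 2


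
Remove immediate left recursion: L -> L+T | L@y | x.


Left-recursive alternatives: L+T, L@y; non-recursive: x
Introduce L': L -> xL', L' -> +TL' | @yL' | ε


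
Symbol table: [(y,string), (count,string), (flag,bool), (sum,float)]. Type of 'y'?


Lookup 'y' → type string


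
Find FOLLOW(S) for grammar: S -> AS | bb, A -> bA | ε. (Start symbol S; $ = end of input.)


$ ∈ FOLLOW(S). For each A -> αBβ: add FIRST(β)\{ε} to FOLLOW(B); if β nullable, add FOLLOW(A).
FOLLOW(S) = {$}


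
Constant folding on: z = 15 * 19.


15 * 19 = 285 at compile time
Optimized: z = 285


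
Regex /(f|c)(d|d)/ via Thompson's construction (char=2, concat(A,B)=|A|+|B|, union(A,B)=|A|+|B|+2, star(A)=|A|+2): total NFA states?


Syntax tree has 4 char leaf(s), 2 union(s), 0 star(s)
chars contribute 4×2 = 8; each union adds +2; each star adds +2
Total: 8 + 4 + 0 = 12 states


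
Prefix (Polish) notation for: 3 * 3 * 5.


left-to-right (same/higher precedence on left): tree is (* (* 3 3) 5)
Prefix: * * 3 3 5


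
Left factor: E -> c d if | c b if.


Common prefix: 'c'
Factored: E -> c E', E' -> d if | b if


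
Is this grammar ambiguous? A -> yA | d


right-linear, alternatives start with distinct terminals 'y' vs 'd': unique leftmost derivation
Unambiguous


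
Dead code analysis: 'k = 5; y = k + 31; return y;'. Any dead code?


k is read by y's definition; y is returned
No dead code


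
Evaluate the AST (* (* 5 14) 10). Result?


Evaluate inner: (* 5 14) = 70
Evaluate root: (* 70 10) = 700
Result: 700


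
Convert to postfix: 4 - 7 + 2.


Left to right (same or higher precedence on left)
Postfix: 4 7 - 2 +


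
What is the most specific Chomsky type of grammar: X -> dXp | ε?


Single nonterminal LHS, but d^n p^n is not regular
Classification: Type 2 (Context-Free)


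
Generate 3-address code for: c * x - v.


Break into single-operator statements:
t1 = c * x
t2 = t1 - v


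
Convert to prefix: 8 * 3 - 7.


left-to-right (same/higher precedence on left): tree is (- (* 8 3) 7)
Prefix: - * 8 3 7


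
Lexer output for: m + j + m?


Scan left to right, longest-match per lexeme
Tokens: ID(m), OP(+), ID(j), OP(+), ID(m)


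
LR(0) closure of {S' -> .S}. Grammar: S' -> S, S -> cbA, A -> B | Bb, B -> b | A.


Start: S' -> .S
For each item with dot before a nonterminal B, add B -> .γ for every B-production
Closure: [S' -> .S, S -> .cbA]


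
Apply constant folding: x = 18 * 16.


18 * 16 = 288 at compile time
Optimized: x = 288


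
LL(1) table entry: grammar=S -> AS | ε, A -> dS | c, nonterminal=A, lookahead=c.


For [A, c]: 'c' ∈ FIRST(c)
Entry: A -> c


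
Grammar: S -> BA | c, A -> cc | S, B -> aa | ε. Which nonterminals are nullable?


A nonterminal is nullable iff some alternative derives ε (directly, or every symbol in it is nullable)
Nullable: {B}


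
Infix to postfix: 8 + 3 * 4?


* has higher precedence, evaluate 3*4 first
Postfix: 8 3 4 * +


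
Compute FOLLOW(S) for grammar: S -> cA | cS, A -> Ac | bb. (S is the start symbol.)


$ ∈ FOLLOW(S). For each A -> αBβ: add FIRST(β)\{ε} to FOLLOW(B); if β nullable, add FOLLOW(A).
FOLLOW(S) = {$}


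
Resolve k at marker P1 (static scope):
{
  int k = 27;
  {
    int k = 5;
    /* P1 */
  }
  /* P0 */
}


k declared in the same block as P1
k = 5


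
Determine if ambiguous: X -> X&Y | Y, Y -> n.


precedence layered via separate nonterminal Y: deterministic
Unambiguous


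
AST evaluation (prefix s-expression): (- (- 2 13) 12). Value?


Evaluate inner: (- 2 13) = -11
Evaluate root: (- -11 12) = -23
Result: -23


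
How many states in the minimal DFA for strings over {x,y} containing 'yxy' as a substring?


KMP-style automaton: 3 progress states + 1 absorbing accept = 4
Minimal DFA: 4 states


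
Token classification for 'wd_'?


Pattern: letter/underscore followed by alphanumerics, not a keyword
Type: IDENTIFIER


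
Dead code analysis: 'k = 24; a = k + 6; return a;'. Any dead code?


k is read by a's definition; a is returned
No dead code


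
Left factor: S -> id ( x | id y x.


Common prefix: 'id'
Factored: S -> id S', S' -> ( x | y x


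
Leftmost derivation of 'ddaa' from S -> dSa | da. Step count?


Derivation: S => dSa => ddaa
Steps: 2


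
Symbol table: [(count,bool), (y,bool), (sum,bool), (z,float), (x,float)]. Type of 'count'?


Lookup 'count' → type bool


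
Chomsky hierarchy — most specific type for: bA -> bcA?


LHS has context (more than one symbol) and |LHS| ≤ |RHS|
Classification: Type 1 (Context-Sensitive)


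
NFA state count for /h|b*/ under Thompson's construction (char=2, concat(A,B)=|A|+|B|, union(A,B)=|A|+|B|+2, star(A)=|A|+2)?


Syntax tree has 2 char leaf(s), 1 union(s), 1 star(s)
chars contribute 2×2 = 4; each union adds +2; each star adds +2
Total: 4 + 2 + 2 = 8 states


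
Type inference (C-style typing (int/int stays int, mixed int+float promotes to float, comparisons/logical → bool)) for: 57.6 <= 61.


Operand types: float <= int
Rule: comparison yields bool
Result type: bool


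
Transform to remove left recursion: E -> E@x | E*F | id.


Left-recursive alternatives: E@x, E*F; non-recursive: id
Introduce E': E -> idE', E' -> @xE' | *FE' | ε


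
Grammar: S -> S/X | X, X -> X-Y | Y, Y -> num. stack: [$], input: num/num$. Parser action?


no handle on stack; shift 'num'
Action: shift


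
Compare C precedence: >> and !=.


'>>' is shift (level 8); '!=' is equality (level 6)
Higher level binds tighter
'>>' has higher precedence than '!='


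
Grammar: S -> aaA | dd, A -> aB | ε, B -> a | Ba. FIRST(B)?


Per alternative of B: FIRST(a) = {a}; FIRST(Ba) = {a}
FIRST(B) = {a}


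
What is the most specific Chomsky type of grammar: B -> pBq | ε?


Single nonterminal LHS, but p^n q^n is not regular
Classification: Type 2 (Context-Free)


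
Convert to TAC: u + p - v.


Break into single-operator statements:
t1 = u + p
t2 = t1 - v


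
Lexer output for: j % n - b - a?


Scan left to right, longest-match per lexeme
Tokens: ID(j), OP(%), ID(n), OP(-), ID(b), OP(-), ID(a)


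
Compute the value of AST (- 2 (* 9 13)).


Evaluate inner: (* 9 13) = 117
Evaluate root: (- 2 117) = -115
Result: -115


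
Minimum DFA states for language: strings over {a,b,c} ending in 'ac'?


Track the longest suffix of input matching a prefix of 'ac': 3 classes (prefixes of length 0..2)
Minimal DFA: 3 states


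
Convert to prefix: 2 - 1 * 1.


'*' binds tighter: tree is (- 2 (* 1 1))
Prefix: - 2 * 1 1


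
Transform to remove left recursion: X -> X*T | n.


Left-recursive alternatives: X*T; non-recursive: n
Introduce X': X -> nX', X' -> *TX' | ε


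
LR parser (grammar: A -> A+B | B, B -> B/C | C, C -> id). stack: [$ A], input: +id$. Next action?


shift '+' to continue A -> A+B
Action: shift


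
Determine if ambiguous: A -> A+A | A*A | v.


'v+v*v' has two parse trees (no precedence encoded between + and *)
Ambiguous


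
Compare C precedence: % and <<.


'%' is multiplicative (level 10); '<<' is shift (level 8)
Higher level binds tighter
'%' has higher precedence than '<<'


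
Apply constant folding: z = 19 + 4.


19 + 4 = 23 at compile time
Optimized: z = 23


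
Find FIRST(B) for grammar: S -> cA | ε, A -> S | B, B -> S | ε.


Per alternative of B: FIRST(S) = {c, ε}; FIRST(ε) = {ε}
FIRST(B) = {c, ε}


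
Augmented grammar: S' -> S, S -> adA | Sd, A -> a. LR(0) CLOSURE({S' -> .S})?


Start: S' -> .S
For each item with dot before a nonterminal B, add B -> .γ for every B-production
Closure: [S' -> .S, S -> .adA, S -> .Sd]


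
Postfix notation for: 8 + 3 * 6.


* has higher precedence, evaluate 3*6 first
Postfix: 8 3 6 * +


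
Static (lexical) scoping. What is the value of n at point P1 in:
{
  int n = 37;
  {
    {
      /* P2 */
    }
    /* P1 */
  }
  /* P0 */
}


P1's block does not declare n; resolves to the enclosing declaration at depth 0
n = 37


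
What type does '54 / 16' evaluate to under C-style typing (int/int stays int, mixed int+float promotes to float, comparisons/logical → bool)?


Operand types: int / int
Rule: mixed int/float promotes to float; int/int stays int
Result type: int


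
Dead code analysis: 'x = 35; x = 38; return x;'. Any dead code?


first assignment to x is overwritten before any read
Dead: 'x = 35'


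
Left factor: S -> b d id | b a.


Common prefix: 'b'
Factored: S -> b S', S' -> d id | a


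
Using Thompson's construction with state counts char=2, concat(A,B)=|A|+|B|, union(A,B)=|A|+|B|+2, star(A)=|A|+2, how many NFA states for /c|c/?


Syntax tree has 2 char leaf(s), 1 union(s), 0 star(s)
chars contribute 2×2 = 4; each union adds +2; each star adds +2
Total: 4 + 2 + 0 = 6 states


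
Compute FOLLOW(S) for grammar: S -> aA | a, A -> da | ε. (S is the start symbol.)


$ ∈ FOLLOW(S). For each A -> αBβ: add FIRST(β)\{ε} to FOLLOW(B); if β nullable, add FOLLOW(A).
FOLLOW(S) = {$}


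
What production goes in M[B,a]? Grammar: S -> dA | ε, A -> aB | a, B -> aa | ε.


For [B, a]: 'a' ∈ FIRST(aa)
Entry: B -> aa


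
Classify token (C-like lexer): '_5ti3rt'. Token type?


Pattern: letter/underscore followed by alphanumerics, not a keyword
Type: IDENTIFIER


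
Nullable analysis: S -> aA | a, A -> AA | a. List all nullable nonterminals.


A nonterminal is nullable iff some alternative derives ε (directly, or every symbol in it is nullable)
Nullable: {}


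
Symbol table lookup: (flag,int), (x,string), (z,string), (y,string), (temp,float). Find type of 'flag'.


Lookup 'flag' → type int


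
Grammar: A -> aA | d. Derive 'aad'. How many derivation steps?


Derivation: A => aA => aaA => aad
Steps: 3


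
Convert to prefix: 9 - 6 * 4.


'*' binds tighter: tree is (- 9 (* 6 4))
Prefix: - 9 * 6 4


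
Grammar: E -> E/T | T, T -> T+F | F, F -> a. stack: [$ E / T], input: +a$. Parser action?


'+' can extend T; shift to build T -> T+F
Action: shift


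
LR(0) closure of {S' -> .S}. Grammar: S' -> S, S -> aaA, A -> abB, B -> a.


Start: S' -> .S
For each item with dot before a nonterminal B, add B -> .γ for every B-production
Closure: [S' -> .S, S -> .aaA]


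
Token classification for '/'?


Pattern: operator symbol
Type: OPERATOR


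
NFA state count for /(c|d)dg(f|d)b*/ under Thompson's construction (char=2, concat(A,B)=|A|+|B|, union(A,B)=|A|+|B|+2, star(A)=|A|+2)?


Syntax tree has 7 char leaf(s), 2 union(s), 1 star(s)
chars contribute 7×2 = 14; each union adds +2; each star adds +2
Total: 14 + 4 + 2 = 20 states


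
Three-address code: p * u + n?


Break into single-operator statements:
t1 = p * u
t2 = t1 + n


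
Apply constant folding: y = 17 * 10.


17 * 10 = 170 at compile time
Optimized: y = 170


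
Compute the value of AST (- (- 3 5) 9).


Evaluate inner: (- 3 5) = -2
Evaluate root: (- -2 9) = -11
Result: -11


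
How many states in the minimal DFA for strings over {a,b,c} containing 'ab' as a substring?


KMP-style automaton: 2 progress states + 1 absorbing accept = 3
Minimal DFA: 3 states


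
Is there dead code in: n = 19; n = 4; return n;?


first assignment to n is overwritten before any read
Dead: 'n = 19'


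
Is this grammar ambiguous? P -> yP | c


right-linear, alternatives start with distinct terminals 'y' vs 'c': unique leftmost derivation
Unambiguous


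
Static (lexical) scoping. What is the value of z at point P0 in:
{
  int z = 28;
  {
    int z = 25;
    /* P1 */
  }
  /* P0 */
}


z declared in the same block as P0
z = 28


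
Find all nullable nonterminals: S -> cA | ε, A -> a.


A nonterminal is nullable iff some alternative derives ε (directly, or every symbol in it is nullable)
Nullable: {S}


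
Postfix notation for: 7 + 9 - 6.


Left to right (same or higher precedence on left)
Postfix: 7 9 + 6 -


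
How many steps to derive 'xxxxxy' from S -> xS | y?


Derivation: S => xS => xxS => xxxS => xxxxS => xxxxxS => xxxxxy
Steps: 6


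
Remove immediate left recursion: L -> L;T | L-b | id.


Left-recursive alternatives: L;T, L-b; non-recursive: id
Introduce L': L -> idL', L' -> ;TL' | -bL' | ε


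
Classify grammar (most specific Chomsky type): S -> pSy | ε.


Single nonterminal LHS, but p^n y^n is not regular
Classification: Type 2 (Context-Free)


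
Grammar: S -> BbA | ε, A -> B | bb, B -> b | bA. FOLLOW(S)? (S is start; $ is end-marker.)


$ ∈ FOLLOW(S). For each A -> αBβ: add FIRST(β)\{ε} to FOLLOW(B); if β nullable, add FOLLOW(A).
FOLLOW(S) = {$}
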